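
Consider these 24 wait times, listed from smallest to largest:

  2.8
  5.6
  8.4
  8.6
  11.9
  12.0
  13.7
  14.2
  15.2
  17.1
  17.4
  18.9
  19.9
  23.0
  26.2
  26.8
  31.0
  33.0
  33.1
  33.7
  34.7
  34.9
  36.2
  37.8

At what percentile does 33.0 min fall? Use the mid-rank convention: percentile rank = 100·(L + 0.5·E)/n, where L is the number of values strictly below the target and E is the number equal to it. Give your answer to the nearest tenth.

72.9

Count below 33.0: L = 17; count equal: E = 1; n = 24.
Percentile rank = 100·(17 + 0.5·1)/24 = 100·17.5/24 = 72.92.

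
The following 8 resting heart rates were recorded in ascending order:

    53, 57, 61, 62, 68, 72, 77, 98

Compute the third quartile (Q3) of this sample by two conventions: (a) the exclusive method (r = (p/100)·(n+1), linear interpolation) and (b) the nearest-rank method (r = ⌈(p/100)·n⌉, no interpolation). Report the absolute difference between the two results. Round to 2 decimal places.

3.75

n = 8.
(a) r = 6.75; between ranks 6 (72) and 7 (77): 75.75.
(b) the nearest-rank method: rank 6 → 72.
|75.75 − 72| = 3.75.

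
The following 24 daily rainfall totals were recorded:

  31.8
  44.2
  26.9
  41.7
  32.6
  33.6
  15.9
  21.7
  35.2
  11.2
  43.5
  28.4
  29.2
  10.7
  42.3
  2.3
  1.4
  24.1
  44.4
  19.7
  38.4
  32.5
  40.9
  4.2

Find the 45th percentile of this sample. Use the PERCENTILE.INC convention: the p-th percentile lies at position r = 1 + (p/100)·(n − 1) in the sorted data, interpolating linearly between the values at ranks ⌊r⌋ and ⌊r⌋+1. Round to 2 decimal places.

28.68

Sorted: 1.4, 2.3, 4.2, 10.7, 11.2, 15.9, 19.7, 21.7, 24.1, 26.9, 28.4, 29.2, 31.8, 32.5, 32.6, 33.6, 35.2, 38.4, 40.9, 41.7, 42.3, 43.5, 44.2, 44.4.
n = 24.
r = 1 + (45/100)·(24 − 1) = 1 + 10.35 = 11.35.
Rank 11 is 28.4 and rank 12 is 29.2.
Interpolate: 28.4 + 0.35·(29.2 − 28.4) = 28.4 + 0.35·0.8 = 28.68.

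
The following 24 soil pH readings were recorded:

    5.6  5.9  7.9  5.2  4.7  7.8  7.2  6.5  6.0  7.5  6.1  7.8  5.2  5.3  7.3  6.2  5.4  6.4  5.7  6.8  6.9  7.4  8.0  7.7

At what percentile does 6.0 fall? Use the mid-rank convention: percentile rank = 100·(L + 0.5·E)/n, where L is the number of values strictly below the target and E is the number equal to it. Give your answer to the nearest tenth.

35.4

Sorted: 4.7, 5.2, 5.2, 5.3, 5.4, 5.6, 5.7, 5.9, 6.0, 6.1, 6.2, 6.4, 6.5, 6.8, 6.9, 7.2, 7.3, 7.4, 7.5, 7.7, 7.8, 7.8, 7.9, 8.0.
Count below 6.0: L = 8; count equal: E = 1; n = 24.
Percentile rank = 100·(8 + 0.5·1)/24 = 100·8.5/24 = 35.42.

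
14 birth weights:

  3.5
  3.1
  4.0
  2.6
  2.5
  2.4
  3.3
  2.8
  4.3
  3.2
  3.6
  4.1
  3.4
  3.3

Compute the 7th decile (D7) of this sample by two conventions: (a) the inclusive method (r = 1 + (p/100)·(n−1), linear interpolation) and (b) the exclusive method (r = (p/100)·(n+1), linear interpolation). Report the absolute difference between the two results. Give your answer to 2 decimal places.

Sorted: 2.4, 2.5, 2.6, 2.8, 3.1, 3.2, 3.3, 3.3, 3.4, 3.5, 3.6, 4.0, 4.1, 4.3.
n = 14.
(a) r = 10.1; between ranks 10 (3.5) and 11 (3.6): 3.51.
(b) r = 10.5; between ranks 10 (3.5) and 11 (3.6): 3.55.
|3.51 − 3.55| = 0.04.

0.04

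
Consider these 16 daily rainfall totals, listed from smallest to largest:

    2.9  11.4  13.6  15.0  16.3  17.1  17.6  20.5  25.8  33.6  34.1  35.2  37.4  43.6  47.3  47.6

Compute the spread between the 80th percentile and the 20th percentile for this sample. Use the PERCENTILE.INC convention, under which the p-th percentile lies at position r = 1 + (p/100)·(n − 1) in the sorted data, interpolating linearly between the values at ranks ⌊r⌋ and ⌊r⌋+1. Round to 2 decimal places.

22.40

n = 16.
P20: r = 4 (integer) → 15.
P80: r = 13 (integer) → 37.4.
Difference: 37.4 − 15 = 22.4.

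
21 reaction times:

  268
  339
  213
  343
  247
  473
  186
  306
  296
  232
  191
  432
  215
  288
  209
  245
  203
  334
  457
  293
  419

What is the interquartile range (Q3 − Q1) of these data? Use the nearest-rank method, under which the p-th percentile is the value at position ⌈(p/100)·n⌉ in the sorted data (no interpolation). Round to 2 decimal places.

Sorted: 186, 191, 203, 209, 213, 215, 232, 245, 247, 268, 288, 293, 296, 306, 334, 339, 343, 419, 432, 457, 473.
n = 21.
P25: rank ⌈25/100·21⌉ = 6 → 215.
P75: rank ⌈75/100·21⌉ = 16 → 339.
Difference: 339 − 215 = 124.

124.00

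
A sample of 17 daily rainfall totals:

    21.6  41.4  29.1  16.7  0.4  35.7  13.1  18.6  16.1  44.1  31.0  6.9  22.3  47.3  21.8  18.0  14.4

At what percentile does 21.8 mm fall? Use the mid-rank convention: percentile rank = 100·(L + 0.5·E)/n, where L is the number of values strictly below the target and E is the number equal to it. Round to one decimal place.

Sorted: 0.4, 6.9, 13.1, 14.4, 16.1, 16.7, 18.0, 18.6, 21.6, 21.8, 22.3, 29.1, 31.0, 35.7, 41.4, 44.1, 47.3.
Count below 21.8: L = 9; count equal: E = 1; n = 17.
Percentile rank = 100·(9 + 0.5·1)/17 = 100·9.5/17 = 55.88.

55.9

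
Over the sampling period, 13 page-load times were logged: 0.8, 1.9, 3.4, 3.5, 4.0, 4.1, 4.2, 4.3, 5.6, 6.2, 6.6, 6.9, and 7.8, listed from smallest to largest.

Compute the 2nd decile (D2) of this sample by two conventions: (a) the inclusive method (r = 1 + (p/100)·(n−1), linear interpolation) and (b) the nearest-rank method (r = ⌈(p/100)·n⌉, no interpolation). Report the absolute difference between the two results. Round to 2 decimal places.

0.04

n = 13.
(a) r = 3.4; between ranks 3 (3.4) and 4 (3.5): 3.44.
(b) the nearest-rank method: rank 3 → 3.4.
|3.44 − 3.4| = 0.04.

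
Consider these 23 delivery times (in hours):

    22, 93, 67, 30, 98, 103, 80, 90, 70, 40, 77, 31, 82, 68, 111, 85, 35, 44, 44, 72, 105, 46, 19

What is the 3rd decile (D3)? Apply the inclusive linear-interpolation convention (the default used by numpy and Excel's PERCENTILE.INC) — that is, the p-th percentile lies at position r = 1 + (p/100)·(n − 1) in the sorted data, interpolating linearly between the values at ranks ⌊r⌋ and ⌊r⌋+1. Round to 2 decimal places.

Sorted: 19, 22, 30, 31, 35, 40, 44, 44, 46, 67, 68, 70, 72, 77, 80, 82, 85, 90, 93, 98, 103, 105, 111.
n = 23.
r = 1 + (30/100)·(23 − 1) = 1 + 6.6 = 7.6.
Rank 7 is 44 and rank 8 is 44.
Interpolate: 44 + 0.6·(44 − 44) = 44 + 0.6·0 = 44.

44.00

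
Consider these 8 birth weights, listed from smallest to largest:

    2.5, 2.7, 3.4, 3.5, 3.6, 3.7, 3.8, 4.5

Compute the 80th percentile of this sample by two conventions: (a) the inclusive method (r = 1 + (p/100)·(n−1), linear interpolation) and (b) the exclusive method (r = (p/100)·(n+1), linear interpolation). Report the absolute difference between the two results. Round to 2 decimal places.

n = 8.
(a) r = 6.6; between ranks 6 (3.7) and 7 (3.8): 3.76.
(b) r = 7.2; between ranks 7 (3.8) and 8 (4.5): 3.94.
|3.76 − 3.94| = 0.18.

0.18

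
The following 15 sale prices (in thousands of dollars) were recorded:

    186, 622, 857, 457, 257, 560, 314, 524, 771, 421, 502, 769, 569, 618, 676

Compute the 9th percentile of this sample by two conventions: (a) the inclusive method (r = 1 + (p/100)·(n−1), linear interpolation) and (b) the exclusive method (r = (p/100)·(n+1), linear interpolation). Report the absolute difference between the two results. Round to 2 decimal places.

Sorted: 186, 257, 314, 421, 457, 502, 524, 560, 569, 618, 622, 676, 769, 771, 857.
n = 15.
(a) r = 2.26; between ranks 2 (257) and 3 (314): 271.82.
(b) r = 1.44; between ranks 1 (186) and 2 (257): 217.24.
|271.82 − 217.24| = 54.58.

54.58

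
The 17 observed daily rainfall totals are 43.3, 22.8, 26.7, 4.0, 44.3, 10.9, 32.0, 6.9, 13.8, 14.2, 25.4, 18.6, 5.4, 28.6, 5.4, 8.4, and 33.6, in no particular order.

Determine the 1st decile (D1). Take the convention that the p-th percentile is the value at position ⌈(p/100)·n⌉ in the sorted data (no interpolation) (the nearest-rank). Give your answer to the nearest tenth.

Sorted: 4.0, 5.4, 5.4, 6.9, 8.4, 10.9, 13.8, 14.2, 18.6, 22.8, 25.4, 26.7, 28.6, 32.0, 33.6, 43.3, 44.3.
n = 17.
Position = ⌈10/100 · 17⌉ = ⌈1.7⌉ = 2.
The value at rank 2 is 5.4.

5.4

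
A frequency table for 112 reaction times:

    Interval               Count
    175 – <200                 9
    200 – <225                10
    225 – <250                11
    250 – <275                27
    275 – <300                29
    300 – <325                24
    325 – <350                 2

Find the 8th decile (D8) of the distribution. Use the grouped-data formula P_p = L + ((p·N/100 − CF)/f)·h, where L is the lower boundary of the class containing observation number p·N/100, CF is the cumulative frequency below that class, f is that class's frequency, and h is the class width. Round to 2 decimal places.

303.75

N = 112; target position k = 80/100 · 112 = 89.6.
Cumulative frequencies: 9, 19, 30, 57, 86, 110, 112.
Observation 89.6 falls in the class 300 – <325.
L = 300, CF = 86, f = 24, h = 25.
P80 = 300 + ((89.6 − 86)/24)·25 = 300 + 3.75 = 303.75.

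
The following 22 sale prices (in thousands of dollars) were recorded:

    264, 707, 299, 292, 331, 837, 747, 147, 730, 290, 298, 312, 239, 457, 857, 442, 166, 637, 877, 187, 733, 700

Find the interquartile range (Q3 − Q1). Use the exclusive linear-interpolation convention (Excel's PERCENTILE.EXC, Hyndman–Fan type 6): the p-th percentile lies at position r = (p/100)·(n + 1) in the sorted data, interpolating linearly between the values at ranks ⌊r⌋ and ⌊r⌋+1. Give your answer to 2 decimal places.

447.25

Sorted: 147, 166, 187, 239, 264, 290, 292, 298, 299, 312, 331, 442, 457, 637, 700, 707, 730, 733, 747, 837, 857, 877.
n = 22.
P25: r = 5.75; ranks 5–6 are 264, 290; interpolating gives 283.5.
P75: r = 17.25; ranks 17–18 are 730, 733; interpolating gives 730.75.
Difference: 730.75 − 283.5 = 447.25.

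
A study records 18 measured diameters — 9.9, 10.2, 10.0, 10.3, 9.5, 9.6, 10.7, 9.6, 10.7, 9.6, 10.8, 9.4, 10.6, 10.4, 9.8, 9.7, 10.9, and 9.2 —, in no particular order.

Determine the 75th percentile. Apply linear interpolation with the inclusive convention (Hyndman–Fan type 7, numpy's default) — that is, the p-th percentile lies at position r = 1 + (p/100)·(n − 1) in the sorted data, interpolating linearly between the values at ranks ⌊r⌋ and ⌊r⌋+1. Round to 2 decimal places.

10.55

Sorted: 9.2, 9.4, 9.5, 9.6, 9.6, 9.6, 9.7, 9.8, 9.9, 10.0, 10.2, 10.3, 10.4, 10.6, 10.7, 10.7, 10.8, 10.9.
n = 18.
r = 1 + (75/100)·(18 − 1) = 1 + 12.75 = 13.75.
Rank 13 is 10.4 and rank 14 is 10.6.
Interpolate: 10.4 + 0.75·(10.6 − 10.4) = 10.4 + 0.75·0.2 = 10.55.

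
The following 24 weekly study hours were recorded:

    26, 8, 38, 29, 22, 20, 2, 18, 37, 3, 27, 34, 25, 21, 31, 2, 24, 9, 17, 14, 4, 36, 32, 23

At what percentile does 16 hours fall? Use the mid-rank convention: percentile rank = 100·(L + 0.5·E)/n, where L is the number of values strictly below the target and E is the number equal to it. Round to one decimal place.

Sorted: 2, 2, 3, 4, 8, 9, 14, 17, 18, 20, 21, 22, 23, 24, 25, 26, 27, 29, 31, 32, 34, 36, 37, 38.
Count below 16: L = 7; count equal: E = 0; n = 24.
Percentile rank = 100·(7 + 0.5·0)/24 = 100·7/24 = 29.17.

29.2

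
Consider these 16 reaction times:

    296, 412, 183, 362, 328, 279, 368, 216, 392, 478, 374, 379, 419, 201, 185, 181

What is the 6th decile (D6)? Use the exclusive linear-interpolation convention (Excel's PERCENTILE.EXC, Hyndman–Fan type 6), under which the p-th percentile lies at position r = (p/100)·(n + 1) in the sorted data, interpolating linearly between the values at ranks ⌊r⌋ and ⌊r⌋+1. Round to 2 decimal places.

Sorted: 181, 183, 185, 201, 216, 279, 296, 328, 362, 368, 374, 379, 392, 412, 419, 478.
n = 16.
r = (60/100)·(16 + 1) = 10.2.
Rank 10 is 368 and rank 11 is 374.
Interpolate: 368 + 0.2·(374 − 368) = 368 + 0.2·6 = 369.2.

369.20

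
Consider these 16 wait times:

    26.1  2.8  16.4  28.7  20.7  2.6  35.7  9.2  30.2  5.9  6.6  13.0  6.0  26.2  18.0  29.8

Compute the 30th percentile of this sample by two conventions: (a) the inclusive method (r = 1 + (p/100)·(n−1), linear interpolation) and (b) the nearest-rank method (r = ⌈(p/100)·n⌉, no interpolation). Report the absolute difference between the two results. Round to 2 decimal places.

1.30

Sorted: 2.6, 2.8, 5.9, 6.0, 6.6, 9.2, 13.0, 16.4, 18.0, 20.7, 26.1, 26.2, 28.7, 29.8, 30.2, 35.7.
n = 16.
(a) r = 5.5; between ranks 5 (6.6) and 6 (9.2): 7.9.
(b) the nearest-rank method: rank 5 → 6.6.
|7.9 − 6.6| = 1.3.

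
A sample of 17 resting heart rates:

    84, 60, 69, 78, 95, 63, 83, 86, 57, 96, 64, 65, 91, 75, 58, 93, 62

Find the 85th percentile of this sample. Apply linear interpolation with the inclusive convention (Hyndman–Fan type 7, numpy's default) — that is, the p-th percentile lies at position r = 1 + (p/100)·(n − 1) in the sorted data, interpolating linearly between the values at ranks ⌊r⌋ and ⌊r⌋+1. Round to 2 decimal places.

Sorted: 57, 58, 60, 62, 63, 64, 65, 69, 75, 78, 83, 84, 86, 91, 93, 95, 96.
n = 17.
r = 1 + (85/100)·(17 − 1) = 1 + 13.6 = 14.6.
Rank 14 is 91 and rank 15 is 93.
Interpolate: 91 + 0.6·(93 − 91) = 91 + 0.6·2 = 92.2.

92.20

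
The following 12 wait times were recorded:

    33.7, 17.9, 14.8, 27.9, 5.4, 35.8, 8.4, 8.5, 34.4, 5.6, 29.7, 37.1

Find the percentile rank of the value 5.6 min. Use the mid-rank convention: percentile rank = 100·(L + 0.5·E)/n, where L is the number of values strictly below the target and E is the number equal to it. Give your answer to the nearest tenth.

Sorted: 5.4, 5.6, 8.4, 8.5, 14.8, 17.9, 27.9, 29.7, 33.7, 34.4, 35.8, 37.1.
Count below 5.6: L = 1; count equal: E = 1; n = 12.
Percentile rank = 100·(1 + 0.5·1)/12 = 100·1.5/12 = 12.5.

12.5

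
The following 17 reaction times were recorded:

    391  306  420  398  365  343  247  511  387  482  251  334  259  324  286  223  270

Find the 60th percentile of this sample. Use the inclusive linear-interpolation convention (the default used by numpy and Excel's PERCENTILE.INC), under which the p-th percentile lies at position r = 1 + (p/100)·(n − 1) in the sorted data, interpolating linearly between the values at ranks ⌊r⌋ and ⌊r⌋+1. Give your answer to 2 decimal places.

356.20

Sorted: 223, 247, 251, 259, 270, 286, 306, 324, 334, 343, 365, 387, 391, 398, 420, 482, 511.
n = 17.
r = 1 + (60/100)·(17 − 1) = 1 + 9.6 = 10.6.
Rank 10 is 343 and rank 11 is 365.
Interpolate: 343 + 0.6·(365 − 343) = 343 + 0.6·22 = 356.2.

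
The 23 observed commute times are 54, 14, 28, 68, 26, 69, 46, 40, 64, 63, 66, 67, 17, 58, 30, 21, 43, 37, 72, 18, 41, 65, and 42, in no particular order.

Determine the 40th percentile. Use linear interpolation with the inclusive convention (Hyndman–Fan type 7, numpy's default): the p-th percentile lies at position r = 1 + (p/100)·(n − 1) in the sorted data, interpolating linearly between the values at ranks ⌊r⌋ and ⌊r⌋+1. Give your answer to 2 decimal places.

Sorted: 14, 17, 18, 21, 26, 28, 30, 37, 40, 41, 42, 43, 46, 54, 58, 63, 64, 65, 66, 67, 68, 69, 72.
n = 23.
r = 1 + (40/100)·(23 − 1) = 1 + 8.8 = 9.8.
Rank 9 is 40 and rank 10 is 41.
Interpolate: 40 + 0.8·(41 − 40) = 40 + 0.8·1 = 40.8.

40.80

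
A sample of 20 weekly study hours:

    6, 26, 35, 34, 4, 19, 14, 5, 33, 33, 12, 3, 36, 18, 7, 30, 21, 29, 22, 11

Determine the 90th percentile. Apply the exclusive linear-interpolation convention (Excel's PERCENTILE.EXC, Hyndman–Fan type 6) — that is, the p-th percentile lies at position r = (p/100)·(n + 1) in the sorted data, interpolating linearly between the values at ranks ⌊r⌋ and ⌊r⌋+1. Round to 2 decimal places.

34.90

Sorted: 3, 4, 5, 6, 7, 11, 12, 14, 18, 19, 21, 22, 26, 29, 30, 33, 33, 34, 35, 36.
n = 20.
r = (90/100)·(20 + 1) = 18.9.
Rank 18 is 34 and rank 19 is 35.
Interpolate: 34 + 0.9·(35 − 34) = 34 + 0.9·1 = 34.9.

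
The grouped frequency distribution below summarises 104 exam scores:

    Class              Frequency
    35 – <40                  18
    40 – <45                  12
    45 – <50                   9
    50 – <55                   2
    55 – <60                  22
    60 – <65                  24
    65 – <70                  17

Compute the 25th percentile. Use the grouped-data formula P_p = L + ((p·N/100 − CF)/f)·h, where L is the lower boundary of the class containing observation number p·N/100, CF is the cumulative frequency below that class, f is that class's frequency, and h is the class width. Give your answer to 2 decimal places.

43.33

N = 104; target position k = 25/100 · 104 = 26.
Cumulative frequencies: 18, 30, 39, 41, 63, 87, 104.
Observation 26 falls in the class 40 – <45.
L = 40, CF = 18, f = 12, h = 5.
P25 = 40 + ((26 − 18)/12)·5 = 40 + 3.33333 = 43.3333.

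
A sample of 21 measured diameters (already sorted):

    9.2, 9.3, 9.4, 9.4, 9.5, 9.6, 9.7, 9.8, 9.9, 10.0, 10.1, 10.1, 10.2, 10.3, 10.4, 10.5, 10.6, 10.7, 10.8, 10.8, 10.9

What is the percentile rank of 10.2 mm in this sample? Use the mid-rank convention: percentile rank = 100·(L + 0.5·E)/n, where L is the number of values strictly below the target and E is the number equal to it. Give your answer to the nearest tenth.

Count below 10.2: L = 12; count equal: E = 1; n = 21.
Percentile rank = 100·(12 + 0.5·1)/21 = 100·12.5/21 = 59.52.

59.5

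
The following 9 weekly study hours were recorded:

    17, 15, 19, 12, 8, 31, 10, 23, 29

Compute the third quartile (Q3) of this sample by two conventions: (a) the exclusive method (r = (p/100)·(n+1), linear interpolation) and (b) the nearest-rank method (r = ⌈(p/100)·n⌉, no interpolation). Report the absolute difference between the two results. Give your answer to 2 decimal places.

Sorted: 8, 10, 12, 15, 17, 19, 23, 29, 31.
n = 9.
(a) r = 7.5; between ranks 7 (23) and 8 (29): 26.
(b) the nearest-rank method: rank 7 → 23.
|26 − 23| = 3.

3.00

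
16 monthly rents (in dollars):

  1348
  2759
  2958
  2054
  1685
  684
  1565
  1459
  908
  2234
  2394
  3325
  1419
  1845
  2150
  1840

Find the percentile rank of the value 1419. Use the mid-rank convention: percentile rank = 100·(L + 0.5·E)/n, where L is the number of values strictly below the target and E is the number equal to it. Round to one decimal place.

21.9

Sorted: 684, 908, 1348, 1419, 1459, 1565, 1685, 1840, 1845, 2054, 2150, 2234, 2394, 2759, 2958, 3325.
Count below 1419: L = 3; count equal: E = 1; n = 16.
Percentile rank = 100·(3 + 0.5·1)/16 = 100·3.5/16 = 21.88.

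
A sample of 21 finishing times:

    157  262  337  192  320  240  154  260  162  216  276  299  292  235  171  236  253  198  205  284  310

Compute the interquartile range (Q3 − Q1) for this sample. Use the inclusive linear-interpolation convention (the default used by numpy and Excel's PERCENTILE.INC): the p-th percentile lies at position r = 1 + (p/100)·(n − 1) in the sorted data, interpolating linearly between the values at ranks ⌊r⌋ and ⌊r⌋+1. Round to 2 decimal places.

86.00

Sorted: 154, 157, 162, 171, 192, 198, 205, 216, 235, 236, 240, 253, 260, 262, 276, 284, 292, 299, 310, 320, 337.
n = 21.
P25: r = 6 (integer) → 198.
P75: r = 16 (integer) → 284.
Difference: 284 − 198 = 86.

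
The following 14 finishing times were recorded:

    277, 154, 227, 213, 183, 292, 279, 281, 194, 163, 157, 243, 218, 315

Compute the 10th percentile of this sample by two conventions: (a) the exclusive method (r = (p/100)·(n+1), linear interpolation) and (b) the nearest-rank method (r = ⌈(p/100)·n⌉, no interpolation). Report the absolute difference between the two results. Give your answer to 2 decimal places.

1.50

Sorted: 154, 157, 163, 183, 194, 213, 218, 227, 243, 277, 279, 281, 292, 315.
n = 14.
(a) r = 1.5; between ranks 1 (154) and 2 (157): 155.5.
(b) the nearest-rank method: rank 2 → 157.
|155.5 − 157| = 1.5.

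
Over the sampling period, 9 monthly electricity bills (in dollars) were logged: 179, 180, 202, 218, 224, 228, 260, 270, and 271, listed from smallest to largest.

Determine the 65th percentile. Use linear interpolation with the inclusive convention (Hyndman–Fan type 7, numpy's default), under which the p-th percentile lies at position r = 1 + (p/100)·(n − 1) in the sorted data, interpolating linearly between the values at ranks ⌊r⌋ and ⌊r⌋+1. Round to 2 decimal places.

n = 9.
r = 1 + (65/100)·(9 − 1) = 1 + 5.2 = 6.2.
Rank 6 is 228 and rank 7 is 260.
Interpolate: 228 + 0.2·(260 − 228) = 228 + 0.2·32 = 234.4.

234.40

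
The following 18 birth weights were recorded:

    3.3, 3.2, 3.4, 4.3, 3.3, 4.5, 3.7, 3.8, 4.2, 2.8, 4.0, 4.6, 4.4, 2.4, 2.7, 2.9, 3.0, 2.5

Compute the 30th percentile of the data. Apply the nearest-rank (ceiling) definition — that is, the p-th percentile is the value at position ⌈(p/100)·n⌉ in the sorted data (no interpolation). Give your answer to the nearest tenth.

Sorted: 2.4, 2.5, 2.7, 2.8, 2.9, 3.0, 3.2, 3.3, 3.3, 3.4, 3.7, 3.8, 4.0, 4.2, 4.3, 4.4, 4.5, 4.6.
n = 18.
Position = ⌈30/100 · 18⌉ = ⌈5.4⌉ = 6.
The value at rank 6 is 3.0.

3.0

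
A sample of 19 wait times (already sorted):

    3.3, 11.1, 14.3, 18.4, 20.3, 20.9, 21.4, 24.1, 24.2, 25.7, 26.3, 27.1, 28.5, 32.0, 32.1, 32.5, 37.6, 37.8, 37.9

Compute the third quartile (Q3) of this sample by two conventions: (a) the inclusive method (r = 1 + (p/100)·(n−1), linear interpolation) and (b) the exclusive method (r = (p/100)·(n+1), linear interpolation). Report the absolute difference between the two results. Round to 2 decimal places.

n = 19.
(a) r = 14.5; between ranks 14 (32.0) and 15 (32.1): 32.05.
(b) r = 15 → value at rank 15 = 32.1.
|32.05 − 32.1| = 0.05.

0.05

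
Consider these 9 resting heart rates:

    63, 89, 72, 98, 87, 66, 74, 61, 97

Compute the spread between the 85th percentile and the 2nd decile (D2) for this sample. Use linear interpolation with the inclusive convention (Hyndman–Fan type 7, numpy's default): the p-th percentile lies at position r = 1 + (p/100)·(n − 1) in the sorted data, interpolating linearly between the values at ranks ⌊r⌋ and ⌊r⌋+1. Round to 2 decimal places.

Sorted: 61, 63, 66, 72, 74, 87, 89, 97, 98.
n = 9.
P20: r = 2.6; ranks 2–3 are 63, 66; interpolating gives 64.8.
P85: r = 7.8; ranks 7–8 are 89, 97; interpolating gives 95.4.
Difference: 95.4 − 64.8 = 30.6.

30.60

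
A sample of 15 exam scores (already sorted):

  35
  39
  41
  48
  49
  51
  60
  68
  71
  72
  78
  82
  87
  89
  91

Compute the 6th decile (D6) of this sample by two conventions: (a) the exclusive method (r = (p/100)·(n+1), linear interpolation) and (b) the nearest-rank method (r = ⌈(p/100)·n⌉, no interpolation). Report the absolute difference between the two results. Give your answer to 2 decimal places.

n = 15.
(a) r = 9.6; between ranks 9 (71) and 10 (72): 71.6.
(b) the nearest-rank method: rank 9 → 71.
|71.6 − 71| = 0.6.

0.60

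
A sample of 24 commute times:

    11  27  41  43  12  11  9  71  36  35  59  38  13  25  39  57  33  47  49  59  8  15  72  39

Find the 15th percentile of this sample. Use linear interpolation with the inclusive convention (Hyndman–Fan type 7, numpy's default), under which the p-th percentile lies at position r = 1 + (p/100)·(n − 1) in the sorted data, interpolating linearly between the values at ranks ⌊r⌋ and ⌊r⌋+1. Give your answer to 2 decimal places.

Sorted: 8, 9, 11, 11, 12, 13, 15, 25, 27, 33, 35, 36, 38, 39, 39, 41, 43, 47, 49, 57, 59, 59, 71, 72.
n = 24.
r = 1 + (15/100)·(24 − 1) = 1 + 3.45 = 4.45.
Rank 4 is 11 and rank 5 is 12.
Interpolate: 11 + 0.45·(12 − 11) = 11 + 0.45·1 = 11.45.

11.45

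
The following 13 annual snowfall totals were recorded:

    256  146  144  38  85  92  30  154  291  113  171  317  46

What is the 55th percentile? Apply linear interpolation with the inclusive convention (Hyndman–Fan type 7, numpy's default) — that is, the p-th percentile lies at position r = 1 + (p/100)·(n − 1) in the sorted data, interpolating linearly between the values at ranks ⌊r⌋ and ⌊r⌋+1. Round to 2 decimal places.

Sorted: 30, 38, 46, 85, 92, 113, 144, 146, 154, 171, 256, 291, 317.
n = 13.
r = 1 + (55/100)·(13 − 1) = 1 + 6.6 = 7.6.
Rank 7 is 144 and rank 8 is 146.
Interpolate: 144 + 0.6·(146 − 144) = 144 + 0.6·2 = 145.2.

145.20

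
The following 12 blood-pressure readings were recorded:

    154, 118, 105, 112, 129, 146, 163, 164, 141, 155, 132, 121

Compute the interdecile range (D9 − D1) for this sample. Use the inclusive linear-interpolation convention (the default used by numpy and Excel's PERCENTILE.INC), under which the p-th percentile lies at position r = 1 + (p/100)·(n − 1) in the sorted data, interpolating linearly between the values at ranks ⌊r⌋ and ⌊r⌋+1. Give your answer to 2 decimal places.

49.60

Sorted: 105, 112, 118, 121, 129, 132, 141, 146, 154, 155, 163, 164.
n = 12.
P10: r = 2.1; ranks 2–3 are 112, 118; interpolating gives 112.6.
P90: r = 10.9; ranks 10–11 are 155, 163; interpolating gives 162.2.
Difference: 162.2 − 112.6 = 49.6.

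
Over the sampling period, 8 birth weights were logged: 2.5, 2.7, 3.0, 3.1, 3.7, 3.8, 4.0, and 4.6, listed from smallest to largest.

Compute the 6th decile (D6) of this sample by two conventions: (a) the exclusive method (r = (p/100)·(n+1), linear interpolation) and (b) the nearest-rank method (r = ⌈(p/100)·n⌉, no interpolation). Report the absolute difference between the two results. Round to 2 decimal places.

0.04

n = 8.
(a) r = 5.4; between ranks 5 (3.7) and 6 (3.8): 3.74.
(b) the nearest-rank method: rank 5 → 3.7.
|3.74 − 3.7| = 0.04.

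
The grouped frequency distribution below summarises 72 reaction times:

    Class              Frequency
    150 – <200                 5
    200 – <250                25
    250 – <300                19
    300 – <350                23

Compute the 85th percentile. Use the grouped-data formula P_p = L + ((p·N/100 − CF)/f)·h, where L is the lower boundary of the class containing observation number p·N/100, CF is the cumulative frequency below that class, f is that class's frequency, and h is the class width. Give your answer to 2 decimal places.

N = 72; target position k = 85/100 · 72 = 61.2.
Cumulative frequencies: 5, 30, 49, 72.
Observation 61.2 falls in the class 300 – <350.
L = 300, CF = 49, f = 23, h = 50.
P85 = 300 + ((61.2 − 49)/23)·50 = 300 + 26.5217 = 326.522.

326.52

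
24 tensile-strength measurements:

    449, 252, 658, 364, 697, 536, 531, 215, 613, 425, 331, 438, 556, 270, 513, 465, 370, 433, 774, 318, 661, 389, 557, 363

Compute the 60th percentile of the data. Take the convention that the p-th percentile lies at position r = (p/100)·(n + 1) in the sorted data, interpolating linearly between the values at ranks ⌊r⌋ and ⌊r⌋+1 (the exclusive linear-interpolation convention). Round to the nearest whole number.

513

Sorted: 215, 252, 270, 318, 331, 363, 364, 370, 389, 425, 433, 438, 449, 465, 513, 531, 536, 556, 557, 613, 658, 661, 697, 774.
n = 24.
r = (60/100)·(24 + 1) = 15.
r is an integer, so P60 is the value at rank 15: 513.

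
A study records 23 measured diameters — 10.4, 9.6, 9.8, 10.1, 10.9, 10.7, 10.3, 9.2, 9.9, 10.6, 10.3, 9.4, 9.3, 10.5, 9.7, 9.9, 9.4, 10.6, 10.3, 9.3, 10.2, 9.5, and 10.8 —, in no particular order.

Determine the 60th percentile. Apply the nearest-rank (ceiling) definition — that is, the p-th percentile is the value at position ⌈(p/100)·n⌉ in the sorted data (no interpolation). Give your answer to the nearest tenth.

Sorted: 9.2, 9.3, 9.3, 9.4, 9.4, 9.5, 9.6, 9.7, 9.8, 9.9, 9.9, 10.1, 10.2, 10.3, 10.3, 10.3, 10.4, 10.5, 10.6, 10.6, 10.7, 10.8, 10.9.
n = 23.
Position = ⌈60/100 · 23⌉ = ⌈13.8⌉ = 14.
The value at rank 14 is 10.3.

10.3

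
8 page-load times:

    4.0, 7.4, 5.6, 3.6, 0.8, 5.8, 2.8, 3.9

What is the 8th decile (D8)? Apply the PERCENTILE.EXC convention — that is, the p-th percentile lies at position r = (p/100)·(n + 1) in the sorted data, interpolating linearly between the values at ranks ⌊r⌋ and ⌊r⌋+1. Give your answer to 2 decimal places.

6.12

Sorted: 0.8, 2.8, 3.6, 3.9, 4.0, 5.6, 5.8, 7.4.
n = 8.
r = (80/100)·(8 + 1) = 7.2.
Rank 7 is 5.8 and rank 8 is 7.4.
Interpolate: 5.8 + 0.2·(7.4 − 5.8) = 5.8 + 0.2·1.6 = 6.12.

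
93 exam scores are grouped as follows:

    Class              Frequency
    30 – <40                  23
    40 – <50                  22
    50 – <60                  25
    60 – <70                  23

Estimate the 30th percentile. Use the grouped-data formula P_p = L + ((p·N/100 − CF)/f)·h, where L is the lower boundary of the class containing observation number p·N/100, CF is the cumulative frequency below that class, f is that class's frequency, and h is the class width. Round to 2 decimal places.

N = 93; target position k = 30/100 · 93 = 27.9.
Cumulative frequencies: 23, 45, 70, 93.
Observation 27.9 falls in the class 40 – <50.
L = 40, CF = 23, f = 22, h = 10.
P30 = 40 + ((27.9 − 23)/22)·10 = 40 + 2.22727 = 42.2273.

42.23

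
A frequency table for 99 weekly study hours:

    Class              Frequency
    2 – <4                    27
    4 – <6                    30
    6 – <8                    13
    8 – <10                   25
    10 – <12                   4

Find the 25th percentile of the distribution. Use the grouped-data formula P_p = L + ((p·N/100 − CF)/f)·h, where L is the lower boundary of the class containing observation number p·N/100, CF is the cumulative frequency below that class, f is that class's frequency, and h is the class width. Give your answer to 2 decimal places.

3.83

N = 99; target position k = 25/100 · 99 = 24.75.
Cumulative frequencies: 27, 57, 70, 95, 99.
Observation 24.75 falls in the class 2 – <4.
L = 2, CF = 0, f = 27, h = 2.
P25 = 2 + ((24.75 − 0)/27)·2 = 2 + 1.83333 = 3.83333.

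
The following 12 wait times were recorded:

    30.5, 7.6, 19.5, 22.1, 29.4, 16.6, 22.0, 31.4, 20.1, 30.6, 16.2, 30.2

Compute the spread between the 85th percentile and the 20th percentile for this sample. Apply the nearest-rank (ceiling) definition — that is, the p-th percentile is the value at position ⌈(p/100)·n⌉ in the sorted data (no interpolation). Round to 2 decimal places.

14.00

Sorted: 7.6, 16.2, 16.6, 19.5, 20.1, 22.0, 22.1, 29.4, 30.2, 30.5, 30.6, 31.4.
n = 12.
P20: rank ⌈20/100·12⌉ = 3 → 16.6.
P85: rank ⌈85/100·12⌉ = 11 → 30.6.
Difference: 30.6 − 16.6 = 14.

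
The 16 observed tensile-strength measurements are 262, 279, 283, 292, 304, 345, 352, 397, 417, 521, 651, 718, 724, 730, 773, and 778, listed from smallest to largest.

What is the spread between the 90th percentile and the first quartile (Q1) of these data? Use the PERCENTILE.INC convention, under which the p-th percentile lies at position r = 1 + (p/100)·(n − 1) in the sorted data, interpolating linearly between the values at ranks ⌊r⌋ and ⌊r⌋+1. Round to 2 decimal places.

450.50

n = 16.
P25: r = 4.75; ranks 4–5 are 292, 304; interpolating gives 301.
P90: r = 14.5; ranks 14–15 are 730, 773; interpolating gives 751.5.
Difference: 751.5 − 301 = 450.5.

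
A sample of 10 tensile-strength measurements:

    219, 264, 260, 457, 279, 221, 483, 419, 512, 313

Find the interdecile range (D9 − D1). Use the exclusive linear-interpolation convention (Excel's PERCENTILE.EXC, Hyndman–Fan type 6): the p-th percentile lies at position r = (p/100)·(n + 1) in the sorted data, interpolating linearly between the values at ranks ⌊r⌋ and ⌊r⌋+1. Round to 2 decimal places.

Sorted: 219, 221, 260, 264, 279, 313, 419, 457, 483, 512.
n = 10.
P10: r = 1.1; ranks 1–2 are 219, 221; interpolating gives 219.2.
P90: r = 9.9; ranks 9–10 are 483, 512; interpolating gives 509.1.
Difference: 509.1 − 219.2 = 289.9.

289.90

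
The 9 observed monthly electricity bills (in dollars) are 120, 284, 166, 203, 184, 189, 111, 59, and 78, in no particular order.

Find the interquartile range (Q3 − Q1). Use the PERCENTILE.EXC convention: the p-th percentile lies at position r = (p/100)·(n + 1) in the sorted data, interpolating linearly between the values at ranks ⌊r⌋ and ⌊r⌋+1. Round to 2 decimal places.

Sorted: 59, 78, 111, 120, 166, 184, 189, 203, 284.
n = 9.
P25: r = 2.5; ranks 2–3 are 78, 111; interpolating gives 94.5.
P75: r = 7.5; ranks 7–8 are 189, 203; interpolating gives 196.
Difference: 196 − 94.5 = 101.5.

101.50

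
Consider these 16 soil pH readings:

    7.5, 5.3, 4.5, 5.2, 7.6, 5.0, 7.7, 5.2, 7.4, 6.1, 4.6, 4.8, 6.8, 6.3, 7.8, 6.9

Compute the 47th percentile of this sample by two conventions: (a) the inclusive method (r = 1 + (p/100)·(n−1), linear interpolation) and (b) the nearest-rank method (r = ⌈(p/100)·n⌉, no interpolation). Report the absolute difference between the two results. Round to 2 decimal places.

0.01

Sorted: 4.5, 4.6, 4.8, 5.0, 5.2, 5.2, 5.3, 6.1, 6.3, 6.8, 6.9, 7.4, 7.5, 7.6, 7.7, 7.8.
n = 16.
(a) r = 8.05; between ranks 8 (6.1) and 9 (6.3): 6.11.
(b) the nearest-rank method: rank 8 → 6.1.
|6.11 − 6.1| = 0.01.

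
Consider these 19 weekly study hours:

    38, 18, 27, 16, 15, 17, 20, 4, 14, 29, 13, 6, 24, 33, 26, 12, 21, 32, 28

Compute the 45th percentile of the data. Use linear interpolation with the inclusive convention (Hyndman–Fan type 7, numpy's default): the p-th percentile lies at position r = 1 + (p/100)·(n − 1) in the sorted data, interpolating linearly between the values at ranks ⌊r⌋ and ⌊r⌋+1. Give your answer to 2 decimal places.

Sorted: 4, 6, 12, 13, 14, 15, 16, 17, 18, 20, 21, 24, 26, 27, 28, 29, 32, 33, 38.
n = 19.
r = 1 + (45/100)·(19 − 1) = 1 + 8.1 = 9.1.
Rank 9 is 18 and rank 10 is 20.
Interpolate: 18 + 0.1·(20 − 18) = 18 + 0.1·2 = 18.2.

18.20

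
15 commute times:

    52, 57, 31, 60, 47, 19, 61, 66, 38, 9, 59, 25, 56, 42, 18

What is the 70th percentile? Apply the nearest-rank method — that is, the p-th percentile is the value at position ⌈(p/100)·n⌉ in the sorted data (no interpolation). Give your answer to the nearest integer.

Sorted: 9, 18, 19, 25, 31, 38, 42, 47, 52, 56, 57, 59, 60, 61, 66.
n = 15.
Position = ⌈70/100 · 15⌉ = ⌈10.5⌉ = 11.
The value at rank 11 is 57.

57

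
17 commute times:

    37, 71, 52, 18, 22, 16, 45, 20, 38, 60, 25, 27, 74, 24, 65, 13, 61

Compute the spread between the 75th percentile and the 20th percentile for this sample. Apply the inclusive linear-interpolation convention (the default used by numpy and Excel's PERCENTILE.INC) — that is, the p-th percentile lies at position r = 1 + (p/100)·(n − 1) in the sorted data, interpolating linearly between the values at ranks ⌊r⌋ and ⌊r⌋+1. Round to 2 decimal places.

39.60

Sorted: 13, 16, 18, 20, 22, 24, 25, 27, 37, 38, 45, 52, 60, 61, 65, 71, 74.
n = 17.
P20: r = 4.2; ranks 4–5 are 20, 22; interpolating gives 20.4.
P75: r = 13 (integer) → 60.
Difference: 60 − 20.4 = 39.6.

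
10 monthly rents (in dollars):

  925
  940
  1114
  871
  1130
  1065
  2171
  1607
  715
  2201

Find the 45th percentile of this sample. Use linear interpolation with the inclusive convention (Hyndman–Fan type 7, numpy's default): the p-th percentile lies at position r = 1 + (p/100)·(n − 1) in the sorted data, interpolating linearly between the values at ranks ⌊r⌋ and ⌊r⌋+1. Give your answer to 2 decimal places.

Sorted: 715, 871, 925, 940, 1065, 1114, 1130, 1607, 2171, 2201.
n = 10.
r = 1 + (45/100)·(10 − 1) = 1 + 4.05 = 5.05.
Rank 5 is 1065 and rank 6 is 1114.
Interpolate: 1065 + 0.05·(1114 − 1065) = 1065 + 0.05·49 = 1067.45.

1067.45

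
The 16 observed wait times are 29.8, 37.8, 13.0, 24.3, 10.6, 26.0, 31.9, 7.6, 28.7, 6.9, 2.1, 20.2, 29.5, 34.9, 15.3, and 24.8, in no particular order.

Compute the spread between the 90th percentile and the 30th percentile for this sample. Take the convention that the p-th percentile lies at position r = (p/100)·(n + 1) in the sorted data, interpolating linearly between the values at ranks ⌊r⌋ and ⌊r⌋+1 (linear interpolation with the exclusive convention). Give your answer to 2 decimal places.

22.54

Sorted: 2.1, 6.9, 7.6, 10.6, 13.0, 15.3, 20.2, 24.3, 24.8, 26.0, 28.7, 29.5, 29.8, 31.9, 34.9, 37.8.
n = 16.
P30: r = 5.1; ranks 5–6 are 13.0, 15.3; interpolating gives 13.23.
P90: r = 15.3; ranks 15–16 are 34.9, 37.8; interpolating gives 35.77.
Difference: 35.77 − 13.23 = 22.54.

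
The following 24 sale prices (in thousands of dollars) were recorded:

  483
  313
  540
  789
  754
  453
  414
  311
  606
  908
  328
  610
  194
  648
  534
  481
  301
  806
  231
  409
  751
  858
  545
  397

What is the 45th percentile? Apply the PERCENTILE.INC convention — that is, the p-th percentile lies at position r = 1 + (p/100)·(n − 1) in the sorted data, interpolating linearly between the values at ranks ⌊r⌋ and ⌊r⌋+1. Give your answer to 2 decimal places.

Sorted: 194, 231, 301, 311, 313, 328, 397, 409, 414, 453, 481, 483, 534, 540, 545, 606, 610, 648, 751, 754, 789, 806, 858, 908.
n = 24.
r = 1 + (45/100)·(24 − 1) = 1 + 10.35 = 11.35.
Rank 11 is 481 and rank 12 is 483.
Interpolate: 481 + 0.35·(483 − 481) = 481 + 0.35·2 = 481.7.

481.70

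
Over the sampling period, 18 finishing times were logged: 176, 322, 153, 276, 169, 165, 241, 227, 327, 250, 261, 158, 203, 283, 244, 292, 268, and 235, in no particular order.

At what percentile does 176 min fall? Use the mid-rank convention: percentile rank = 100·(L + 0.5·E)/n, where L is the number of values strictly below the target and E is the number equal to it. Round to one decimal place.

25.0

Sorted: 153, 158, 165, 169, 176, 203, 227, 235, 241, 244, 250, 261, 268, 276, 283, 292, 322, 327.
Count below 176: L = 4; count equal: E = 1; n = 18.
Percentile rank = 100·(4 + 0.5·1)/18 = 100·4.5/18 = 25.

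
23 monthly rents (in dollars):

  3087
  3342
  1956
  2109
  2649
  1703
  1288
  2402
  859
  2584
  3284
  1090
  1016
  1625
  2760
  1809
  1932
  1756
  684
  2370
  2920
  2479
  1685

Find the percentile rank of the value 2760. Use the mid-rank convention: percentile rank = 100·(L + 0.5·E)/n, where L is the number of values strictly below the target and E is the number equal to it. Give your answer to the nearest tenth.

80.4

Sorted: 684, 859, 1016, 1090, 1288, 1625, 1685, 1703, 1756, 1809, 1932, 1956, 2109, 2370, 2402, 2479, 2584, 2649, 2760, 2920, 3087, 3284, 3342.
Count below 2760: L = 18; count equal: E = 1; n = 23.
Percentile rank = 100·(18 + 0.5·1)/23 = 100·18.5/23 = 80.43.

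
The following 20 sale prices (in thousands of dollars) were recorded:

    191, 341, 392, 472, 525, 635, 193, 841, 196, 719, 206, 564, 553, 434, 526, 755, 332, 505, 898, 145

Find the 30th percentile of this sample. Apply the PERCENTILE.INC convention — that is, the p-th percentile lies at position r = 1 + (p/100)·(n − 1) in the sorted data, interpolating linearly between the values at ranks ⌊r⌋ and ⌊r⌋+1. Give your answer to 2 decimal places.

Sorted: 145, 191, 193, 196, 206, 332, 341, 392, 434, 472, 505, 525, 526, 553, 564, 635, 719, 755, 841, 898.
n = 20.
r = 1 + (30/100)·(20 − 1) = 1 + 5.7 = 6.7.
Rank 6 is 332 and rank 7 is 341.
Interpolate: 332 + 0.7·(341 − 332) = 332 + 0.7·9 = 338.3.

338.30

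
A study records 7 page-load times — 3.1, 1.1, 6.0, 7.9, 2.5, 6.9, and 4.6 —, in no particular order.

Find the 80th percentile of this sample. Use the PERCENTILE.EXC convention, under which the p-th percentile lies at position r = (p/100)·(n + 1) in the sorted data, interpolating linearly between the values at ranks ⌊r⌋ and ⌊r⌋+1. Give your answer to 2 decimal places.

Sorted: 1.1, 2.5, 3.1, 4.6, 6.0, 6.9, 7.9.
n = 7.
r = (80/100)·(7 + 1) = 6.4.
Rank 6 is 6.9 and rank 7 is 7.9.
Interpolate: 6.9 + 0.4·(7.9 − 6.9) = 6.9 + 0.4·1 = 7.3.

7.30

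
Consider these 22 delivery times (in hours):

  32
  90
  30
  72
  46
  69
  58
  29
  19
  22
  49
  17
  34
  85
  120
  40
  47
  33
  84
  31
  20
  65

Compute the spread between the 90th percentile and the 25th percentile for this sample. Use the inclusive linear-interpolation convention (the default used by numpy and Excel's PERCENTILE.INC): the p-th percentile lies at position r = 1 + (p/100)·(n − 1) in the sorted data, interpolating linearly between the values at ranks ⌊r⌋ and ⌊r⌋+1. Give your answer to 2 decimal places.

54.65

Sorted: 17, 19, 20, 22, 29, 30, 31, 32, 33, 34, 40, 46, 47, 49, 58, 65, 69, 72, 84, 85, 90, 120.
n = 22.
P25: r = 6.25; ranks 6–7 are 30, 31; interpolating gives 30.25.
P90: r = 19.9; ranks 19–20 are 84, 85; interpolating gives 84.9.
Difference: 84.9 − 30.25 = 54.65.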